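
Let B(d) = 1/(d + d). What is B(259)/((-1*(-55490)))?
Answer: 1/28743820 ≈ 3.4790e-8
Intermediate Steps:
B(d) = 1/(2*d)
B(259)/((-1*(-55490))) = ((½)/259)/((-1*(-55490))) = ((½)*(1/259))/55490 = (1/518)*(1/55490) = 1/28743820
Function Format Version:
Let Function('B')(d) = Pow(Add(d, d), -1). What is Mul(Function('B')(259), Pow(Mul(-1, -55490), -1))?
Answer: Rational(1, 28743820) ≈ 3.4790e-8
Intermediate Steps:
Function('B')(d) = Mul(Rational(1, 2), Pow(d, -1)) (Function('B')(d) = Pow(Mul(2, d), -1) = Mul(Rational(1, 2), Pow(d, -1)))
Mul(Function('B')(259), Pow(Mul(-1, -55490), -1)) = Mul(Mul(Rational(1, 2), Pow(259, -1)), Pow(Mul(-1, -55490), -1)) = Mul(Mul(Rational(1, 2), Rational(1, 259)), Pow(55490, -1)) = Mul(Rational(1, 518), Rational(1, 55490)) = Rational(1, 28743820)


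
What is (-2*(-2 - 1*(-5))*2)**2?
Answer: 144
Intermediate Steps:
(-2*(-2 - 1*(-5))*2)**2 = (-2*(-2 + 5)*2)**2 = (-2*3*2)**2 = (-6*2)**2 = (-12)**2 = 144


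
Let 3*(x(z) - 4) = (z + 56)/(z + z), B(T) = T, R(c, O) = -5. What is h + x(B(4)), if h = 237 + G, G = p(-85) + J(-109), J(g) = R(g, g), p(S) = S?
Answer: 307/2 ≈ 153.50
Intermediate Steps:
J(g) = -5
x(z) = 4 + (56 + z)/(6*z) (x(z) = 4 + ((z + 56)/(z + z))/3 = 4 + ((56 + z)/((2*z)))/3 = 4 + ((56 + z)*(1/(2*z)))/3 = 4 + ((56 + z)/(2*z))/3 = 4 + (56 + z)/(6*z))
G = -90 (G = -85 - 5 = -90)
h = 147 (h = 237 - 90 = 147)
h + x(B(4)) = 147 + (⅙)*(56 + 25*4)/4 = 147 + (⅙)*(¼)*(56 + 100) = 147 + (⅙)*(¼)*156 = 147 + 13/2 = 307/2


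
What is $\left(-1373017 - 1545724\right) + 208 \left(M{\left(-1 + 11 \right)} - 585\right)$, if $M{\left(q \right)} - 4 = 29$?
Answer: $-3033557$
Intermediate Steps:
$M{\left(q \right)} = 33$ ($M{\left(q \right)} = 4 + 29 = 33$)
$\left(-1373017 - 1545724\right) + 208 \left(M{\left(-1 + 11 \right)} - 585\right) = \left(-1373017 - 1545724\right) + 208 \left(33 - 585\right) = -2918741 + 208 \left(-552\right) = -2918741 - 114816 = -3033557$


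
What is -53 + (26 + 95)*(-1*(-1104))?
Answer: 133531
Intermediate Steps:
-53 + (26 + 95)*(-1*(-1104)) = -53 + 121*1104 = -53 + 133584 = 133531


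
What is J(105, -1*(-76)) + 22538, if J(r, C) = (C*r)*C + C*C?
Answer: 634794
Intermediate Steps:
J(r, C) = C**2 + r*C**2 (J(r, C) = r*C**2 + C**2 = C**2 + r*C**2)
J(105, -1*(-76)) + 22538 = (-1*(-76))**2*(1 + 105) + 22538 = 76**2*106 + 22538 = 5776*106 + 22538 = 612256 + 22538 = 634794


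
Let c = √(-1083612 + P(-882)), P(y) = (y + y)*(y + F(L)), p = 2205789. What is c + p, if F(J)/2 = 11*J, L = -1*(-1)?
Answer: 2205789 + 2*√108357 ≈ 2.2064e+6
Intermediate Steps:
L = 1
F(J) = 22*J (F(J) = 2*(11*J) = 22*J)
P(y) = 2*y*(22 + y) (P(y) = (y + y)*(y + 22*1) = (2*y)*(y + 22) = (2*y)*(22 + y) = 2*y*(22 + y))
c = 2*√108357 (c = √(-1083612 + 2*(-882)*(22 - 882)) = √(-1083612 + 2*(-882)*(-860)) = √(-1083612 + 1517040) = √433428 = 2*√108357 ≈ 658.35)
c + p = 2*√108357 + 2205789 = 2205789 + 2*√108357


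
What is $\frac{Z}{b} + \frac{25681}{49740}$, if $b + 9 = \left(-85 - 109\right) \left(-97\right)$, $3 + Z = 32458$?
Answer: $\frac{2097345629}{935559660} \approx 2.2418$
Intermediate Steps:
$Z = 32455$ ($Z = -3 + 32458 = 32455$)
$b = 18809$ ($b = -9 + \left(-85 - 109\right) \left(-97\right) = -9 - -18818 = -9 + 18818 = 18809$)
$\frac{Z}{b} + \frac{25681}{49740} = \frac{32455}{18809} + \frac{25681}{49740} = \frac{2097345629}{935559660}$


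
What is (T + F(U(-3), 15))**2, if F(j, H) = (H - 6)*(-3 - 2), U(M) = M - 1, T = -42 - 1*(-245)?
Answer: 24964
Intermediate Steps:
T = 203 (T = -42 + 245 = 203)
U(M) = -1 + M
F(j, H) = 30 - 5*H (F(j, H) = (-6 + H)*(-5) = 30 - 5*H)
(T + F(U(-3), 15))**2 = (203 + (30 - 5*15))**2 = (203 + (30 - 75))**2 = (203 - 45)**2 = 158**2 = 24964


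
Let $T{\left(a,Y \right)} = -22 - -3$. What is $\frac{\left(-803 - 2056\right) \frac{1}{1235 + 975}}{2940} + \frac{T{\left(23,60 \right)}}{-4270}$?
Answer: $\frac{529727}{132113800} \approx 0.0040096$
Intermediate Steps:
$T{\left(a,Y \right)} = -19$ ($T{\left(a,Y \right)} = -22 + 3 = -19$)
$\frac{\left(-803 - 2056\right) \frac{1}{1235 + 975}}{2940} + \frac{T{\left(23,60 \right)}}{-4270} = \frac{\left(-803 - 2056\right) \frac{1}{1235 + 975}}{2940} - \frac{19}{-4270} = - \frac{2859}{2210} \cdot \frac{1}{2940} - - \frac{19}{4270} = \left(-2859\right) \frac{1}{2210} \cdot \frac{1}{2940} + \frac{19}{4270} = \left(- \frac{2859}{2210}\right) \frac{1}{2940} + \frac{19}{4270} = - \frac{953}{2165800} + \frac{19}{4270} = \frac{529727}{132113800}$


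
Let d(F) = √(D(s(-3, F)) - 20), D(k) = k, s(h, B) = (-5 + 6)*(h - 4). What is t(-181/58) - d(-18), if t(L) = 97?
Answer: 97 - 3*I*√3 ≈ 97.0 - 5.1962*I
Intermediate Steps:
s(h, B) = -4 + h (s(h, B) = 1*(-4 + h) = -4 + h)
d(F) = 3*I*√3 (d(F) = √((-4 - 3) - 20) = √(-7 - 20) = √(-27) = 3*I*√3)
t(-181/58) - d(-18) = 97 - 3*I*√3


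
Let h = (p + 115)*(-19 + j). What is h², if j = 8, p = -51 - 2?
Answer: 465124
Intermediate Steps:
p = -53
h = -682 (h = (-53 + 115)*(-19 + 8) = 62*(-11) = -682)
h² = (-682)² = 465124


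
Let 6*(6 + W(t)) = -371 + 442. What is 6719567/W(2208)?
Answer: 40317402/35 ≈ 1.1519e+6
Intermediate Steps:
W(t) = 35/6 (W(t) = -6 + (-371 + 442)/6 = -6 + (1/6)*71 = -6 + 71/6 = 35/6)
6719567/W(2208) = 6719567/(35/6) = 6719567*(6/35) = 40317402/35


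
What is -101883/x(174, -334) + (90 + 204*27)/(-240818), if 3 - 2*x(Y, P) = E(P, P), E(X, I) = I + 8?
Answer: -24536181165/39614561 ≈ -619.37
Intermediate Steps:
E(X, I) = 8 + I
x(Y, P) = -5/2 - P/2 (x(Y, P) = 3/2 - (8 + P)/2 = 3/2 + (-4 - P/2) = -5/2 - P/2)
-101883/x(174, -334) + (90 + 204*27)/(-240818) = -101883/(-5/2 - ½*(-334)) + (90 + 204*27)/(-240818) = -101883/(-5/2 + 167) + (90 + 5508)*(-1/240818) = -101883/329/2 + 5598*(-1/240818) = -101883*2/329 - 2799/120409 = -203766/329 - 2799/120409 = -24536181165/39614561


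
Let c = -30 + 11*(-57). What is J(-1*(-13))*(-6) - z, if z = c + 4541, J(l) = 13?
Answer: -3962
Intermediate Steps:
c = -657 (c = -30 - 627 = -657)
z = 3884 (z = -657 + 4541 = 3884)
J(-1*(-13))*(-6) - z = 13*(-6) - 1*3884 = -78 - 3884 = -3962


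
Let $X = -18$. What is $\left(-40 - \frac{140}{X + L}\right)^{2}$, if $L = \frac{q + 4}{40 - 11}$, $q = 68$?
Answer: $\frac{1943236}{2025} \approx 959.62$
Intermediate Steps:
$L = \frac{72}{29}$ ($L = \frac{68 + 4}{40 - 11} = \frac{72}{29} \approx 2.4828$)
$\left(-40 - \frac{140}{X + L}\right)^{2} = \left(-40 - \frac{140}{-18 + \frac{72}{29}}\right)^{2} = \left(-40 - \frac{140}{- \frac{450}{29}}\right)^{2} = \left(-40 - - \frac{406}{45}\right)^{2} = \left(-40 + \frac{406}{45}\right)^{2} = \left(- \frac{1394}{45}\right)^{2} = \frac{1943236}{2025}$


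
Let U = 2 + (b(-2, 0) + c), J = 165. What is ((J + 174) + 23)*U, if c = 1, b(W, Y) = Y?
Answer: 1086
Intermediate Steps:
U = 3 (U = 2 + (0 + 1) = 2 + 1 = 3)
((J + 174) + 23)*U = ((165 + 174) + 23)*3 = (339 + 23)*3 = 362*3 = 1086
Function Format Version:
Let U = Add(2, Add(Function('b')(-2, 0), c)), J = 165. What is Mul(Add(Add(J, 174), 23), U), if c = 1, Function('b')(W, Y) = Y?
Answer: 1086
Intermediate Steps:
U = 3 (U = Add(2, Add(0, 1)) = Add(2, 1) = 3)
Mul(Add(Add(J, 174), 23), U) = Mul(Add(Add(165, 174), 23), 3) = Mul(Add(339, 23), 3) = Mul(362, 3) = 1086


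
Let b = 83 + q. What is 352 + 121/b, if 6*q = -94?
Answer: 71467/202 ≈ 353.80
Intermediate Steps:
q = -47/3 (q = (⅙)*(-94) = -47/3 ≈ -15.667)
b = 202/3 (b = 83 - 47/3 = 202/3 ≈ 67.333)
352 + 121/b = 352 + 121/(202/3) = 352 + (3/202)*121 = 352 + 363/202 = 71467/202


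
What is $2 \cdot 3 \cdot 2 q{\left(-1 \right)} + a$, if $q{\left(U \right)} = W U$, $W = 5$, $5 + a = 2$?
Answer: $-63$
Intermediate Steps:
$a = -3$ ($a = -5 + 2 = -3$)
$q{\left(U \right)} = 5 U$
$2 \cdot 3 \cdot 2 q{\left(-1 \right)} + a = 2 \cdot 3 \cdot 2 \cdot 5 \left(-1\right) - 3 = 6 \cdot 2 \left(-5\right) - 3 = 12 \left(-5\right) - 3 = -60 - 3 = -63$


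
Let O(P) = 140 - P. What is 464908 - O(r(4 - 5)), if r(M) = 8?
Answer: 464776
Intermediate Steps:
464908 - O(r(4 - 5)) = 464908 - (140 - 1*8) = 464908 - (140 - 8) = 464908 - 1*132 = 464908 - 132 = 464776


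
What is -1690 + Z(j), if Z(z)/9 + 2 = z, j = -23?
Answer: -1915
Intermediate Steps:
Z(z) = -18 + 9*z
-1690 + Z(j) = -1690 + (-18 + 9*(-23)) = -1690 + (-18 - 207) = -1690 - 225 = -1915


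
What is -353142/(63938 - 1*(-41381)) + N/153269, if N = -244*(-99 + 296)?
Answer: -59188194890/16142137811 ≈ -3.6667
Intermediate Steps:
N = -48068 (N = -244*197 = -48068)
-353142/(63938 - 1*(-41381)) + N/153269 = -353142/(63938 - 1*(-41381)) - 48068/153269 = -353142/(63938 + 41381) - 48068*1/153269 = -353142/105319 - 48068/153269 = -59188194890/16142137811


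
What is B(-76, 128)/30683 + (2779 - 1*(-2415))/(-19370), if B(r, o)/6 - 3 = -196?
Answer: -90898981/297164855 ≈ -0.30589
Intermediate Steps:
B(r, o) = -1158 (B(r, o) = 18 + 6*(-196) = 18 - 1176 = -1158)
B(-76, 128)/30683 + (2779 - 1*(-2415))/(-19370) = -1158/30683 + (2779 - 1*(-2415))/(-19370) = -1158*1/30683 + (2779 + 2415)*(-1/19370) = -1158/30683 + 5194*(-1/19370) = -1158/30683 - 2597/9685 = -90898981/297164855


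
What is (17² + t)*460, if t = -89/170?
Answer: 2255886/17 ≈ 1.3270e+5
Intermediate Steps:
t = -89/170 (t = -89*1/170 = -89/170 ≈ -0.52353)
(17² + t)*460 = (17² - 89/170)*460 = (289 - 89/170)*460 = (49041/170)*460 = 2255886/17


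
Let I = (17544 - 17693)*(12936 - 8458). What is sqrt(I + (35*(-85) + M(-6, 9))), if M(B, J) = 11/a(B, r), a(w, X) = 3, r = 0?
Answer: 2*I*sqrt(1507935)/3 ≈ 818.65*I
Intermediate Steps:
M(B, J) = 11/3
I = -667222 (I = -149*4478 = -667222)
sqrt(I + (35*(-85) + M(-6, 9))) = sqrt(-667222 + (35*(-85) + 11/3)) = sqrt(-667222 + (-2975 + 11/3)) = sqrt(-667222 - 8914/3) = sqrt(-2010580/3) = 2*I*sqrt(1507935)/3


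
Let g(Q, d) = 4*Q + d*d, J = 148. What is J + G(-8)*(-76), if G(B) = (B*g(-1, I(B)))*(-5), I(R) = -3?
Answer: -15052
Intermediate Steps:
g(Q, d) = d**2 + 4*Q (g(Q, d) = 4*Q + d**2 = d**2 + 4*Q)
G(B) = -25*B (G(B) = (B*((-3)**2 + 4*(-1)))*(-5) = (B*(9 - 4))*(-5) = (B*5)*(-5) = (5*B)*(-5) = -25*B)
J + G(-8)*(-76) = 148 - 25*(-8)*(-76) = 148 + 200*(-76) = 148 - 15200 = -15052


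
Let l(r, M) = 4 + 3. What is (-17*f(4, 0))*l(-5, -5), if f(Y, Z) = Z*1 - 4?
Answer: 476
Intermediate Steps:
l(r, M) = 7
f(Y, Z) = -4 + Z (f(Y, Z) = Z - 4 = -4 + Z)
(-17*f(4, 0))*l(-5, -5) = -17*(-4 + 0)*7 = -17*(-4)*7 = 68*7 = 476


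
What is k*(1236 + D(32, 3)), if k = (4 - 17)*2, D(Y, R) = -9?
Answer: -31902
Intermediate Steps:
k = -26 (k = -13*2 = -26)
k*(1236 + D(32, 3)) = -26*(1236 - 9) = -26*1227 = -31902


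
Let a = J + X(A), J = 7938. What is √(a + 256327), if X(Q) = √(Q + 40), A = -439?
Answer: √(264265 + I*√399) ≈ 514.07 + 0.019*I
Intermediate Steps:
X(Q) = √(40 + Q)
a = 7938 + I*√399 (a = 7938 + √(40 - 439) = 7938 + √(-399) = 7938 + I*√399 ≈ 7938.0 + 19.975*I)
√(a + 256327) = √((7938 + I*√399) + 256327) = √(264265 + I*√399)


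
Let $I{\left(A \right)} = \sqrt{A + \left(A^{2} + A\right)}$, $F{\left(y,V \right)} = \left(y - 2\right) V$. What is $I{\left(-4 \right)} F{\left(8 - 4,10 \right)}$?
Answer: $40 \sqrt{2} \approx 56.569$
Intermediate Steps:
$F{\left(y,V \right)} = V \left(-2 + y\right)$ ($F{\left(y,V \right)} = \left(-2 + y\right) V = V \left(-2 + y\right)$)
$I{\left(A \right)} = \sqrt{A^{2} + 2 A}$ ($I{\left(A \right)} = \sqrt{A + \left(A + A^{2}\right)} = \sqrt{A^{2} + 2 A}$)
$I{\left(-4 \right)} F{\left(8 - 4,10 \right)} = \sqrt{- 4 \left(2 - 4\right)} 10 \left(-2 + \left(8 - 4\right)\right) = \sqrt{\left(-4\right) \left(-2\right)} 10 \left(-2 + \left(8 - 4\right)\right) = \sqrt{8} \cdot 10 \left(-2 + 4\right) = 2 \sqrt{2} \cdot 10 \cdot 2 = 2 \sqrt{2} \cdot 20 = 40 \sqrt{2}$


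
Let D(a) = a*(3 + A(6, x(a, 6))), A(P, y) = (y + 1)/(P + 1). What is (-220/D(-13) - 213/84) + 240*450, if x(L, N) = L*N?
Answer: 39310307/364 ≈ 1.0800e+5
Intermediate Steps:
A(P, y) = (1 + y)/(1 + P)
D(a) = a*(22/7 + 6*a/7) (D(a) = a*(3 + (1 + a*6)/(1 + 6)) = a*(3 + (1 + 6*a)/7) = a*(3 + (⅐ + 6*a/7)) = a*(22/7 + 6*a/7))
(-220/D(-13) - 213/84) + 240*450 = (-220*(-7/(26*(11 + 3*(-13)))) - 213/84) + 240*450 = (-220*(-7/(26*(11 - 39))) - 213*1/84) + 108000 = (-220/((2/7)*(-13)*(-28)) - 71/28) + 108000 = (-220/104 - 71/28) + 108000 = (-220*1/104 - 71/28) + 108000 = (-55/26 - 71/28) + 108000 = -1693/364 + 108000 = 39310307/364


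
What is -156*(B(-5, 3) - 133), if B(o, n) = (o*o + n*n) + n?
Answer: 14976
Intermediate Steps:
B(o, n) = n + n² + o² (B(o, n) = (o² + n²) + n = (n² + o²) + n = n + n² + o²)
-156*(B(-5, 3) - 133) = -156*((3 + 3² + (-5)²) - 133) = -156*((3 + 9 + 25) - 133) = -156*(37 - 133) = -156*(-96) = 14976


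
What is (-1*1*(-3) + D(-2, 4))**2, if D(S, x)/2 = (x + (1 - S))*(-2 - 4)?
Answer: 6561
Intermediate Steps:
D(S, x) = -12 - 12*x + 12*S (D(S, x) = 2*((x + (1 - S))*(-2 - 4)) = 2*((1 + x - S)*(-6)) = 2*(-6 - 6*x + 6*S) = -12 - 12*x + 12*S)
(-1*1*(-3) + D(-2, 4))**2 = (-1*1*(-3) + (-12 - 12*4 + 12*(-2)))**2 = (-1*(-3) + (-12 - 48 - 24))**2 = (3 - 84)**2 = (-81)**2 = 6561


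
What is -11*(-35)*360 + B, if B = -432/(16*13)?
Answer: 1801773/13 ≈ 1.3860e+5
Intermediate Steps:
B = -27/13 (B = -432/208 = -432*1/208 = -27/13 ≈ -2.0769)
-11*(-35)*360 + B = -11*(-35)*360 - 27/13 = 385*360 - 27/13 = 138600 - 27/13 = 1801773/13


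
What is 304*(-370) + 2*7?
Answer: -112466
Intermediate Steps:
304*(-370) + 2*7 = -112480 + 14 = -112466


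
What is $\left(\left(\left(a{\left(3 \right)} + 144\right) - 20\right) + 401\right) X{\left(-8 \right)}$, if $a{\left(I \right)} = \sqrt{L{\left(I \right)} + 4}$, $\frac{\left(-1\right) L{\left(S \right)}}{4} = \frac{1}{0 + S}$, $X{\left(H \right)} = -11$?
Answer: $-5775 - \frac{22 \sqrt{6}}{3} \approx -5793.0$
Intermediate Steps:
$L{\left(S \right)} = - \frac{4}{S}$ ($L{\left(S \right)} = - \frac{4}{0 + S} = - \frac{4}{S}$)
$a{\left(I \right)} = \sqrt{4 - \frac{4}{I}}$ ($a{\left(I \right)} = \sqrt{- \frac{4}{I} + 4} = \sqrt{4 - \frac{4}{I}}$)
$\left(\left(\left(a{\left(3 \right)} + 144\right) - 20\right) + 401\right) X{\left(-8 \right)} = \left(\left(\left(2 \sqrt{\frac{-1 + 3}{3}} + 144\right) - 20\right) + 401\right) \left(-11\right) = \left(\left(\left(2 \sqrt{\frac{1}{3} \cdot 2} + 144\right) - 20\right) + 401\right) \left(-11\right) = \left(\left(\left(2 \sqrt{\frac{2}{3}} + 144\right) - 20\right) + 401\right) \left(-11\right) = \left(\left(\left(2 \frac{\sqrt{6}}{3} + 144\right) - 20\right) + 401\right) \left(-11\right) = \left(\left(\left(\frac{2 \sqrt{6}}{3} + 144\right) - 20\right) + 401\right) \left(-11\right) = \left(\left(\left(144 + \frac{2 \sqrt{6}}{3}\right) - 20\right) + 401\right) \left(-11\right) = \left(\left(124 + \frac{2 \sqrt{6}}{3}\right) + 401\right) \left(-11\right) = \left(525 + \frac{2 \sqrt{6}}{3}\right) \left(-11\right) = -5775 - \frac{22 \sqrt{6}}{3}$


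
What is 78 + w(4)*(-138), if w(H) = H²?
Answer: -2130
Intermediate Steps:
78 + w(4)*(-138) = 78 + 4²*(-138) = 78 + 16*(-138) = 78 - 2208 = -2130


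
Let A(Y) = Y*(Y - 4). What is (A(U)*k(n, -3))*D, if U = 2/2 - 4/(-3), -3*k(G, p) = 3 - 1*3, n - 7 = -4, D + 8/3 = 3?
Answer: 0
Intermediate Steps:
D = 1/3 (D = -8/3 + 3 = 1/3 ≈ 0.33333)
n = 3 (n = 7 - 4 = 3)
k(G, p) = 0 (k(G, p) = -(3 - 1*3)/3 = -(3 - 3)/3 = -1/3*0 = 0)
U = 7/3 (U = 2*(1/2) - 4*(-1/3) = 1 + 4/3 = 7/3 ≈ 2.3333)
A(Y) = Y*(-4 + Y)
(A(U)*k(n, -3))*D = ((7*(-4 + 7/3)/3)*0)*(1/3) = (((7/3)*(-5/3))*0)*(1/3) = -35/9*0*(1/3) = 0*(1/3) = 0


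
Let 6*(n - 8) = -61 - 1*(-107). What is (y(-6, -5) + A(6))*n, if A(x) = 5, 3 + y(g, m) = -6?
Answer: -188/3 ≈ -62.667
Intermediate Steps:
n = 47/3 (n = 8 + (-61 - 1*(-107))/6 = 8 + (-61 + 107)/6 = 8 + (⅙)*46 = 8 + 23/3 = 47/3 ≈ 15.667)
y(g, m) = -9 (y(g, m) = -3 - 6 = -9)
(y(-6, -5) + A(6))*n = (-9 + 5)*(47/3) = -4*47/3 = -188/3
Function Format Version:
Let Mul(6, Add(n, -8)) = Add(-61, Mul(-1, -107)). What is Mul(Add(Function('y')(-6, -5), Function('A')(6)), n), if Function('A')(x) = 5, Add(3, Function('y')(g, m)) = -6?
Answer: Rational(-188, 3) ≈ -62.667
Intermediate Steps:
n = Rational(47, 3) (n = Add(8, Mul(Rational(1, 6), Add(-61, Mul(-1, -107)))) = Add(8, Mul(Rational(1, 6), Add(-61, 107))) = Add(8, Mul(Rational(1, 6), 46)) = Add(8, Rational(23, 3)) = Rational(47, 3) ≈ 15.667)
Function('y')(g, m) = -9 (Function('y')(g, m) = Add(-3, -6) = -9)
Mul(Add(Function('y')(-6, -5), Function('A')(6)), n) = Mul(Add(-9, 5), Rational(47, 3)) = Mul(-4, Rational(47, 3)) = Rational(-188, 3)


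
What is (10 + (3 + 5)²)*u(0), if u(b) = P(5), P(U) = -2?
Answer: -148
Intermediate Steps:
u(b) = -2
(10 + (3 + 5)²)*u(0) = (10 + (3 + 5)²)*(-2) = (10 + 8²)*(-2) = (10 + 64)*(-2) = 74*(-2) = -148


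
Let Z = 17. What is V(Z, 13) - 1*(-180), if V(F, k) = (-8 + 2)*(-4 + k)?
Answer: 126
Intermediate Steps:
V(F, k) = 24 - 6*k (V(F, k) = -6*(-4 + k) = 24 - 6*k)
V(Z, 13) - 1*(-180) = (24 - 6*13) - 1*(-180) = (24 - 78) + 180 = -54 + 180 = 126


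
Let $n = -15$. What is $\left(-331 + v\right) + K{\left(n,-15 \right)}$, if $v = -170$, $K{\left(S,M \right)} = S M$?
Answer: $-276$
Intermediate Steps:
$K{\left(S,M \right)} = M S$
$\left(-331 + v\right) + K{\left(n,-15 \right)} = \left(-331 - 170\right) - -225 = -501 + 225 = -276$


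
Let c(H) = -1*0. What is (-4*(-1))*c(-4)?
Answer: 0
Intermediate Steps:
c(H) = 0
(-4*(-1))*c(-4) = -4*(-1)*0 = 4*0 = 0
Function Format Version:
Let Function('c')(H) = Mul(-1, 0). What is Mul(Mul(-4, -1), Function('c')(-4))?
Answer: 0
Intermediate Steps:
Function('c')(H) = 0
Mul(Mul(-4, -1), Function('c')(-4)) = Mul(Mul(-4, -1), 0) = Mul(4, 0) = 0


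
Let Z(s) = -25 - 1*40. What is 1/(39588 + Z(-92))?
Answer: 1/39523 ≈ 2.5302e-5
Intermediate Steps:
Z(s) = -65 (Z(s) = -25 - 40 = -65)
1/(39588 + Z(-92)) = 1/(39588 - 65) = 1/39523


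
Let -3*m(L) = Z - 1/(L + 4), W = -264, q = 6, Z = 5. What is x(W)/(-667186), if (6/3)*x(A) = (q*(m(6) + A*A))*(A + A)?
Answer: 275989692/1667965 ≈ 165.46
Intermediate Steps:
m(L) = -5/3 + 1/(3*(4 + L)) (m(L) = -(5 - 1/(L + 4))/3 = -(5 - 1/(4 + L))/3 = -5/3 + 1/(3*(4 + L)))
x(A) = A*(-49/5 + 6*A²) (x(A) = ((6*((-19 - 5*6)/(3*(4 + 6)) + A*A))*(A + A))/2 = ((6*((⅓)*(-19 - 30)/10 + A²))*(2*A))/2 = ((6*((⅓)*(⅒)*(-49) + A²))*(2*A))/2 = ((6*(-49/30 + A²))*(2*A))/2 = ((-49/5 + 6*A²)*(2*A))/2 = (2*A*(-49/5 + 6*A²))/2 = A*(-49/5 + 6*A²))
x(W)/(-667186) = ((⅕)*(-264)*(-49 + 30*(-264)²))/(-667186) = ((⅕)*(-264)*(-49 + 30*69696))*(-1/667186) = ((⅕)*(-264)*(-49 + 2090880))*(-1/667186) = ((⅕)*(-264)*2090831)*(-1/667186) = -551979384/5*(-1/667186) = 275989692/1667965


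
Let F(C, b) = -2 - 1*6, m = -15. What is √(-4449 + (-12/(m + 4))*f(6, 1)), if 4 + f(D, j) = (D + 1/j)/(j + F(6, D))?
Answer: I*√538989/11 ≈ 66.742*I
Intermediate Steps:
F(C, b) = -8 (F(C, b) = -2 - 6 = -8)
f(D, j) = -4 + (D + 1/j)/(-8 + j) (f(D, j) = -4 + (D + 1/j)/(j - 8) = -4 + (D + 1/j)/(-8 + j))
√(-4449 + (-12/(m + 4))*f(6, 1)) = √(-4449 + (-12/(-15 + 4))*((1 - 4*1² + 32*1 + 6*1)/(1*(-8 + 1)))) = √(-4449 + (-12/(-11))*(1*(1 - 4*1 + 32 + 6)/(-7))) = √(-4449 + (-1/11*(-12))*(1*(-⅐)*(1 - 4 + 32 + 6))) = √(-4449 + 12*(1*(-⅐)*35)/11) = √(-4449 + (12/11)*(-5)) = √(-4449 - 60/11) = √(-48999/11) = I*√538989/11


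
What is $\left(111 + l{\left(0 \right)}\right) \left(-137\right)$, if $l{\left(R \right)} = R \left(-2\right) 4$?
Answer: $-15207$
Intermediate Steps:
$l{\left(R \right)} = - 8 R$ ($l{\left(R \right)} = - 2 R 4 = - 8 R$)
$\left(111 + l{\left(0 \right)}\right) \left(-137\right) = \left(111 - 0\right) \left(-137\right) = \left(111 + 0\right) \left(-137\right) = 111 \left(-137\right) = -15207$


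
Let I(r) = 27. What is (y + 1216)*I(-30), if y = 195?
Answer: 38097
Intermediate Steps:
(y + 1216)*I(-30) = (195 + 1216)*27 = 1411*27 = 38097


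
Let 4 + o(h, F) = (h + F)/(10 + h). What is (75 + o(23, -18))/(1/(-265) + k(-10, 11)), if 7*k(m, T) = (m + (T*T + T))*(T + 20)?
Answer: 4355540/33073359 ≈ 0.13169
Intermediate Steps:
k(m, T) = (20 + T)*(T + m + T²)/7 (k(m, T) = ((m + (T*T + T))*(T + 20))/7 = ((m + (T² + T))*(20 + T))/7 = ((m + (T + T²))*(20 + T))/7 = ((T + m + T²)*(20 + T))/7 = ((20 + T)*(T + m + T²))/7 = (20 + T)*(T + m + T²)/7)
o(h, F) = -4 + (F + h)/(10 + h) (o(h, F) = -4 + (h + F)/(10 + h) = -4 + (F + h)/(10 + h))
(75 + o(23, -18))/(1/(-265) + k(-10, 11)) = (75 + (-40 - 18 - 3*23)/(10 + 23))/(1/(-265) + (3*11² + (⅐)*11³ + (20/7)*11 + (20/7)*(-10) + (⅐)*11*(-10))) = (75 + (-40 - 18 - 69)/33)/(-1/265 + (3*121 + (⅐)*1331 + 220/7 - 200/7 - 110/7)) = (75 + (1/33)*(-127))/(-1/265 + (363 + 1331/7 + 220/7 - 200/7 - 110/7)) = (75 - 127/33)/(-1/265 + 3782/7) = 2348/(33*(1002223/1855)) = (2348/33)*(1855/1002223) = 4355540/33073359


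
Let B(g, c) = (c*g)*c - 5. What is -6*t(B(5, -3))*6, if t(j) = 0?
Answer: 0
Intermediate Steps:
B(g, c) = -5 + g*c**2 (B(g, c) = g*c**2 - 5 = -5 + g*c**2)
-6*t(B(5, -3))*6 = -6*0*6 = 0*6 = 0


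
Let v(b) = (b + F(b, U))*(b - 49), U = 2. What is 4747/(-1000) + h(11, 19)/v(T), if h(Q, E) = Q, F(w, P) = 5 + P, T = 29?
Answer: -85721/18000 ≈ -4.7623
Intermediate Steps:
v(b) = (-49 + b)*(7 + b) (v(b) = (b + (5 + 2))*(b - 49) = (b + 7)*(-49 + b) = (7 + b)*(-49 + b) = (-49 + b)*(7 + b))
4747/(-1000) + h(11, 19)/v(T) = 4747/(-1000) + 11/(-343 + 29**2 - 42*29) = 4747*(-1/1000) + 11/(-343 + 841 - 1218) = -4747/1000 + 11/(-720) = -4747/1000 + 11*(-1/720) = -4747/1000 - 11/720 = -85721/18000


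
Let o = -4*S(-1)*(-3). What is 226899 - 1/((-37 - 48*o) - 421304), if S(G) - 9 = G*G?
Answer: 96908789800/427101 ≈ 2.2690e+5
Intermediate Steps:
S(G) = 9 + G² (S(G) = 9 + G*G = 9 + G²)
o = 120 (o = -4*(9 + (-1)²)*(-3) = -4*(9 + 1)*(-3) = -4*10*(-3) = -40*(-3) = 120)
226899 - 1/((-37 - 48*o) - 421304) = 226899 - 1/((-37 - 48*120) - 421304) = 226899 - 1/((-37 - 5760) - 421304) = 226899 - 1/(-5797 - 421304) = 226899 - 1/(-427101) = 226899 - 1*(-1/427101) = 226899 + 1/427101 = 96908789800/427101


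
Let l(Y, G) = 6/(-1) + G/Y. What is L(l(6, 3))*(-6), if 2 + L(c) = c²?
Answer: -339/2 ≈ -169.50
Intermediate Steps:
l(Y, G) = -6 + G/Y (l(Y, G) = 6*(-1) + G/Y = -6 + G/Y)
L(c) = -2 + c²
L(l(6, 3))*(-6) = (-2 + (-6 + 3/6)²)*(-6) = (-2 + (-6 + 3*(⅙))²)*(-6) = (-2 + (-6 + ½)²)*(-6) = (-2 + (-11/2)²)*(-6) = (-2 + 121/4)*(-6) = (113/4)*(-6) = -339/2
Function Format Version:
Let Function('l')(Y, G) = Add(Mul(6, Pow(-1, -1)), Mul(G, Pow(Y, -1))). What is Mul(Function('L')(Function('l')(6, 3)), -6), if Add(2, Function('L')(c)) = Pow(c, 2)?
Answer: Rational(-339, 2) ≈ -169.50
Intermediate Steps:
Function('l')(Y, G) = Add(-6, Mul(G, Pow(Y, -1))) (Function('l')(Y, G) = Add(Mul(6, -1), Mul(G, Pow(Y, -1))) = Add(-6, Mul(G, Pow(Y, -1))))
Function('L')(c) = Add(-2, Pow(c, 2))
Mul(Function('L')(Function('l')(6, 3)), -6) = Mul(Add(-2, Pow(Add(-6, Mul(3, Pow(6, -1))), 2)), -6) = Mul(Add(-2, Pow(Add(-6, Mul(3, Rational(1, 6))), 2)), -6) = Mul(Add(-2, Pow(Add(-6, Rational(1, 2)), 2)), -6) = Mul(Add(-2, Pow(Rational(-11, 2), 2)), -6) = Mul(Add(-2, Rational(121, 4)), -6) = Mul(Rational(113, 4), -6) = Rational(-339, 2)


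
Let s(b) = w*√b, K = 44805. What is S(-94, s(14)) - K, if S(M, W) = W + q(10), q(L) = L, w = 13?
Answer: -44795 + 13*√14 ≈ -44746.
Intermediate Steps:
s(b) = 13*√b
S(M, W) = 10 + W (S(M, W) = W + 10 = 10 + W)
S(-94, s(14)) - K = (10 + 13*√14) - 1*44805 = (10 + 13*√14) - 44805 = -44795 + 13*√14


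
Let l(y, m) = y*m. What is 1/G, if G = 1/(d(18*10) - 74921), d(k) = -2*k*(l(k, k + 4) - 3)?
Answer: -11997041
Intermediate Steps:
l(y, m) = m*y
d(k) = -2*k*(-3 + k*(4 + k)) (d(k) = -2*k*((k + 4)*k - 3) = -2*k*((4 + k)*k - 3) = -2*k*(k*(4 + k) - 3) = -2*k*(-3 + k*(4 + k)))
G = -1/11997041 (G = 1/(-2*18*10*(-3 + (18*10)*(4 + 18*10)) - 74921) = 1/(-2*180*(-3 + 180*(4 + 180)) - 74921) = 1/(-2*180*(-3 + 180*184) - 74921) = 1/(-2*180*(-3 + 33120) - 74921) = 1/(-2*180*33117 - 74921) = 1/(-11922120 - 74921) = 1/(-11997041) = -1/11997041 ≈ -8.3354e-8)
1/G = 1/(-1/11997041) = -11997041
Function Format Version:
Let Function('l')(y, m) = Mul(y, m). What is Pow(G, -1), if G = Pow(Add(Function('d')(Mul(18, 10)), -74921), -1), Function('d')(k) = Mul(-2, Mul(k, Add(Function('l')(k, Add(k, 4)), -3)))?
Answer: -11997041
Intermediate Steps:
Function('l')(y, m) = Mul(m, y)
Function('d')(k) = Mul(-2, k, Add(-3, Mul(k, Add(4, k)))) (Function('d')(k) = Mul(-2, Mul(k, Add(Mul(Add(k, 4), k), -3))) = Mul(-2, Mul(k, Add(Mul(Add(4, k), k), -3))) = Mul(-2, Mul(k, Add(Mul(k, Add(4, k)), -3))) = Mul(-2, Mul(k, Add(-3, Mul(k, Add(4, k))))) = Mul(-2, k, Add(-3, Mul(k, Add(4, k)))))
G = Rational(-1, 11997041) (G = Pow(Add(Mul(-2, Mul(18, 10), Add(-3, Mul(Mul(18, 10), Add(4, Mul(18, 10))))), -74921), -1) = Pow(Add(Mul(-2, 180, Add(-3, Mul(180, Add(4, 180)))), -74921), -1) = Pow(Add(Mul(-2, 180, Add(-3, Mul(180, 184))), -74921), -1) = Pow(Add(Mul(-2, 180, Add(-3, 33120)), -74921), -1) = Pow(Add(Mul(-2, 180, 33117), -74921), -1) = Pow(Add(-11922120, -74921), -1) = Pow(-11997041, -1) = Rational(-1, 11997041) ≈ -8.3354e-8)
Pow(G, -1) = Pow(Rational(-1, 11997041), -1) = -11997041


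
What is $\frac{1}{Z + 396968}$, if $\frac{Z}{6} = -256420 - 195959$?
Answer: $- \frac{1}{2317306} \approx -4.3154 \cdot 10^{-7}$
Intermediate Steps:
$Z = -2714274$ ($Z = 6 \left(-256420 - 195959\right) = 6 \left(-452379\right) = -2714274$)
$\frac{1}{Z + 396968} = \frac{1}{-2714274 + 396968} = \frac{1}{-2317306} = - \frac{1}{2317306}$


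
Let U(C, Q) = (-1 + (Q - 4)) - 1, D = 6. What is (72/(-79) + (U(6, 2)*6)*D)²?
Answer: 131056704/6241 ≈ 20999.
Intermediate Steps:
U(C, Q) = -6 + Q (U(C, Q) = (-1 + (-4 + Q)) - 1 = (-5 + Q) - 1 = -6 + Q)
(72/(-79) + (U(6, 2)*6)*D)² = (72/(-79) + ((-6 + 2)*6)*6)² = (72*(-1/79) - 4*6*6)² = (-72/79 - 24*6)² = (-72/79 - 144)² = (-11448/79)² = 131056704/6241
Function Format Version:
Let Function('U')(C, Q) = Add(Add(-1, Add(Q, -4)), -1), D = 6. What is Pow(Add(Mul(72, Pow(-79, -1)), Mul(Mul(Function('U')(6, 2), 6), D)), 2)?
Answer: Rational(131056704, 6241) ≈ 20999.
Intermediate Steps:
Function('U')(C, Q) = Add(-6, Q) (Function('U')(C, Q) = Add(Add(-1, Add(-4, Q)), -1) = Add(Add(-5, Q), -1) = Add(-6, Q))
Pow(Add(Mul(72, Pow(-79, -1)), Mul(Mul(Function('U')(6, 2), 6), D)), 2) = Pow(Add(Mul(72, Pow(-79, -1)), Mul(Mul(Add(-6, 2), 6), 6)), 2) = Pow(Add(Mul(72, Rational(-1, 79)), Mul(Mul(-4, 6), 6)), 2) = Pow(Add(Rational(-72, 79), Mul(-24, 6)), 2) = Pow(Add(Rational(-72, 79), -144), 2) = Pow(Rational(-11448, 79), 2) = Rational(131056704, 6241)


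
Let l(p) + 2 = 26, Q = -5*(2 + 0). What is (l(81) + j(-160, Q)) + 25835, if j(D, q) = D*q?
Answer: 27459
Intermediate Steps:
Q = -10 (Q = -5*2 = -10)
l(p) = 24 (l(p) = -2 + 26 = 24)
(l(81) + j(-160, Q)) + 25835 = (24 - 160*(-10)) + 25835 = (24 + 1600) + 25835 = 1624 + 25835 = 27459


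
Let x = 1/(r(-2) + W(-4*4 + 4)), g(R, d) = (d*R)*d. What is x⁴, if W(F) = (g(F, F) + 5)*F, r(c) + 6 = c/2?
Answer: 1/182506300175568721 ≈ 5.4793e-18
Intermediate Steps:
g(R, d) = R*d² (g(R, d) = (R*d)*d = R*d²)
r(c) = -6 + c/2
W(F) = F*(5 + F³) (W(F) = (F*F² + 5)*F = (F³ + 5)*F = (5 + F³)*F = F*(5 + F³))
x = 1/20669 (x = 1/((-6 + (½)*(-2)) + (-4*4 + 4)*(5 + (-4*4 + 4)³)) = 1/((-6 - 1) + (-16 + 4)*(5 + (-16 + 4)³)) = 1/(-7 - 12*(5 + (-12)³)) = 1/(-7 - 12*(5 - 1728)) = 1/(-7 - 12*(-1723)) = 1/(-7 + 20676) = 1/20669 ≈ 4.8382e-5)
x⁴ = (1/20669)⁴ = 1/182506300175568721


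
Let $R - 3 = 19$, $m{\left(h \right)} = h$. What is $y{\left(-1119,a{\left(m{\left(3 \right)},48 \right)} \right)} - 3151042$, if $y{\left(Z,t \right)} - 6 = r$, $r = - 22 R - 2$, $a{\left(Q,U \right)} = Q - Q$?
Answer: $-3151522$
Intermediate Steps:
$R = 22$ ($R = 3 + 19 = 22$)
$a{\left(Q,U \right)} = 0$
$r = -486$ ($r = \left(-22\right) 22 - 2 = -484 - 2 = -486$)
$y{\left(Z,t \right)} = -480$ ($y{\left(Z,t \right)} = 6 - 486 = -480$)
$y{\left(-1119,a{\left(m{\left(3 \right)},48 \right)} \right)} - 3151042 = -480 - 3151042 = -3151522$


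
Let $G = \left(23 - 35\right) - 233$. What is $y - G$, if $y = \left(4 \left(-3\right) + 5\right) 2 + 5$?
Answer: $236$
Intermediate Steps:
$G = -245$ ($G = -12 - 233 = -245$)
$y = -9$ ($y = \left(-12 + 5\right) 2 + 5 = \left(-7\right) 2 + 5 = -14 + 5 = -9$)
$y - G = -9 - -245 = -9 + 245 = 236$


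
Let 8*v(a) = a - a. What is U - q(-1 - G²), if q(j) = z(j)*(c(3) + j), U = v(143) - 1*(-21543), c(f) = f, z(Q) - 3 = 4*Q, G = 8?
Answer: 5609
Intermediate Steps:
z(Q) = 3 + 4*Q
v(a) = 0 (v(a) = (a - a)/8 = (⅛)*0 = 0)
U = 21543 (U = 0 - 1*(-21543) = 0 + 21543 = 21543)
q(j) = (3 + j)*(3 + 4*j) (q(j) = (3 + 4*j)*(3 + j) = (3 + j)*(3 + 4*j))
U - q(-1 - G²) = 21543 - (3 + (-1 - 1*8²))*(3 + 4*(-1 - 1*8²)) = 21543 - (3 + (-1 - 1*64))*(3 + 4*(-1 - 1*64)) = 21543 - (3 + (-1 - 64))*(3 + 4*(-1 - 64)) = 21543 - (3 - 65)*(3 + 4*(-65)) = 21543 - (-62)*(3 - 260) = 21543 - (-62)*(-257) = 21543 - 1*15934 = 21543 - 15934 = 5609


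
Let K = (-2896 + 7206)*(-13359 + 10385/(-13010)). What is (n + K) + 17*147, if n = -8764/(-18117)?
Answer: -1357131396712078/23570217 ≈ -5.7578e+7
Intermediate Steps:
n = 8764/18117 (n = -8764*(-1/18117) = 8764/18117 ≈ 0.48374)
K = -74912530225/1301 (K = 4310*(-13359 + 10385*(-1/13010)) = 4310*(-13359 - 2077/2602) = 4310*(-34762195/2602) = -74912530225/1301 ≈ -5.7581e+7)
(n + K) + 17*147 = (8764/18117 - 74912530225/1301) + 17*147 = -1357190298684361/23570217 + 2499 = -1357131396712078/23570217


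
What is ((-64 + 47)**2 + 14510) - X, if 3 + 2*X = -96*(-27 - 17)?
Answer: 25377/2 ≈ 12689.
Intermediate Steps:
X = 4221/2 (X = -3/2 + (-96*(-27 - 17))/2 = -3/2 + (-96*(-44))/2 = -3/2 + (1/2)*4224 = -3/2 + 2112 = 4221/2 ≈ 2110.5)
((-64 + 47)**2 + 14510) - X = ((-64 + 47)**2 + 14510) - 1*4221/2 = ((-17)**2 + 14510) - 4221/2 = (289 + 14510) - 4221/2 = 14799 - 4221/2 = 25377/2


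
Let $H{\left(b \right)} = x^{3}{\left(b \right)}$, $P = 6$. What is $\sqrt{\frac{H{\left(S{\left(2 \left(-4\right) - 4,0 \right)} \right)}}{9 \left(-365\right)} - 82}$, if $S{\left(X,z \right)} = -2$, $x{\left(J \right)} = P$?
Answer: $\frac{i \sqrt{10933210}}{365} \approx 9.059 i$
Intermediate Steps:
$x{\left(J \right)} = 6$
$H{\left(b \right)} = 216$ ($H{\left(b \right)} = 6^{3} = 216$)
$\sqrt{\frac{H{\left(S{\left(2 \left(-4\right) - 4,0 \right)} \right)}}{9 \left(-365\right)} - 82} = \sqrt{\frac{216}{9 \left(-365\right)} - 82} = \sqrt{\frac{216}{-3285} - 82} = \sqrt{216 \left(- \frac{1}{3285}\right) - 82} = \sqrt{- \frac{24}{365} - 82} = \sqrt{- \frac{29954}{365}} = \frac{i \sqrt{10933210}}{365}$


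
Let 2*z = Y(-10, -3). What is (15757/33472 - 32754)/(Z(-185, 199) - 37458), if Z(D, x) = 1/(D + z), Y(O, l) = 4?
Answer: 200627681973/229444367680 ≈ 0.87441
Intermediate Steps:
z = 2 (z = (1/2)*4 = 2)
Z(D, x) = 1/(2 + D) (Z(D, x) = 1/(D + 2) = 1/(2 + D))
(15757/33472 - 32754)/(Z(-185, 199) - 37458) = (15757/33472 - 32754)/(1/(2 - 185) - 37458) = (15757*(1/33472) - 32754)/(1/(-183) - 37458) = (15757/33472 - 32754)/(-1/183 - 37458) = -1096326131/(33472*(-6854815/183)) = -1096326131/33472*(-183/6854815) = 200627681973/229444367680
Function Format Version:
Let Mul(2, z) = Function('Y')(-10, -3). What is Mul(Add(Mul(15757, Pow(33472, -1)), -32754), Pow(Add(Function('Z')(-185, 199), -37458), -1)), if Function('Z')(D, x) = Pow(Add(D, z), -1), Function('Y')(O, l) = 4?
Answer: Rational(200627681973, 229444367680) ≈ 0.87441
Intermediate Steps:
z = 2 (z = Mul(Rational(1, 2), 4) = 2)
Function('Z')(D, x) = Pow(Add(2, D), -1) (Function('Z')(D, x) = Pow(Add(D, 2), -1) = Pow(Add(2, D), -1))
Mul(Add(Mul(15757, Pow(33472, -1)), -32754), Pow(Add(Function('Z')(-185, 199), -37458), -1)) = Mul(Add(Mul(15757, Pow(33472, -1)), -32754), Pow(Add(Pow(Add(2, -185), -1), -37458), -1)) = Mul(Add(Mul(15757, Rational(1, 33472)), -32754), Pow(Add(Pow(-183, -1), -37458), -1)) = Mul(Add(Rational(15757, 33472), -32754), Pow(Add(Rational(-1, 183), -37458), -1)) = Mul(Rational(-1096326131, 33472), Pow(Rational(-6854815, 183), -1)) = Mul(Rational(-1096326131, 33472), Rational(-183, 6854815)) = Rational(200627681973, 229444367680)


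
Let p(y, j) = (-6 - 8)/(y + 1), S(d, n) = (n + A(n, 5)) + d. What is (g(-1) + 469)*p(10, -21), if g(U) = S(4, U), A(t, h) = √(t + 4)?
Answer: -6608/11 - 14*√3/11 ≈ -602.93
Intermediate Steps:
A(t, h) = √(4 + t)
S(d, n) = d + n + √(4 + n) (S(d, n) = (n + √(4 + n)) + d = d + n + √(4 + n))
g(U) = 4 + U + √(4 + U)
p(y, j) = -14/(1 + y)
(g(-1) + 469)*p(10, -21) = ((4 - 1 + √(4 - 1)) + 469)*(-14/(1 + 10)) = ((4 - 1 + √3) + 469)*(-14/11) = ((3 + √3) + 469)*(-14*1/11) = (472 + √3)*(-14/11) = -6608/11 - 14*√3/11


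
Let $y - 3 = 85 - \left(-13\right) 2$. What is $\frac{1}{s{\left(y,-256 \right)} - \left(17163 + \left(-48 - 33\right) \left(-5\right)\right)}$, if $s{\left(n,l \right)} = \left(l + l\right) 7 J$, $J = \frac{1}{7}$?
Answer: $- \frac{1}{18080} \approx -5.531 \cdot 10^{-5}$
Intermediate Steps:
$y = 114$ ($y = 3 + \left(85 - \left(-13\right) 2\right) = 3 + \left(85 - -26\right) = 3 + \left(85 + 26\right) = 3 + 111 = 114$)
$J = \frac{1}{7} \approx 0.14286$
$s{\left(n,l \right)} = 2 l$ ($s{\left(n,l \right)} = \left(l + l\right) 7 \cdot \frac{1}{7} = 2 l 7 \cdot \frac{1}{7} = 14 l \frac{1}{7} = 2 l$)
$\frac{1}{s{\left(y,-256 \right)} - \left(17163 + \left(-48 - 33\right) \left(-5\right)\right)} = \frac{1}{2 \left(-256\right) - \left(17163 + \left(-48 - 33\right) \left(-5\right)\right)} = \frac{1}{-512 - \left(17163 - -405\right)} = \frac{1}{-512 - 17568} = \frac{1}{-18080} = - \frac{1}{18080}$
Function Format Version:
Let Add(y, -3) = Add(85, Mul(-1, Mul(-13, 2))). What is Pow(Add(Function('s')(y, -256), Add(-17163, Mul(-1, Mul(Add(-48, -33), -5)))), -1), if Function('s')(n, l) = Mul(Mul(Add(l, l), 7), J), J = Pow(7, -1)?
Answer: Rational(-1, 18080) ≈ -5.5310e-5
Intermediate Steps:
y = 114 (y = Add(3, Add(85, Mul(-1, Mul(-13, 2)))) = Add(3, Add(85, Mul(-1, -26))) = Add(3, Add(85, 26)) = Add(3, 111) = 114)
J = Rational(1, 7) ≈ 0.14286
Function('s')(n, l) = Mul(2, l) (Function('s')(n, l) = Mul(Mul(Add(l, l), 7), Rational(1, 7)) = Mul(Mul(Mul(2, l), 7), Rational(1, 7)) = Mul(Mul(14, l), Rational(1, 7)) = Mul(2, l))
Pow(Add(Function('s')(y, -256), Add(-17163, Mul(-1, Mul(Add(-48, -33), -5)))), -1) = Pow(Add(Mul(2, -256), Add(-17163, Mul(-1, Mul(Add(-48, -33), -5)))), -1) = Pow(Add(-512, Add(-17163, Mul(-1, Mul(-81, -5)))), -1) = Pow(Add(-512, Add(-17163, Mul(-1, 405))), -1) = Pow(Add(-512, Add(-17163, -405)), -1) = Pow(Add(-512, -17568), -1) = Pow(-18080, -1) = Rational(-1, 18080)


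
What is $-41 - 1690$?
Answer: $-1731$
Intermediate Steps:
$-41 - 1690 = -1731$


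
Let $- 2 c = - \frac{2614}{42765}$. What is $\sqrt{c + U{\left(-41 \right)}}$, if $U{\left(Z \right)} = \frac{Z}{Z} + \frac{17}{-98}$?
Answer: $\frac{\sqrt{307228122030}}{598710} \approx 0.92579$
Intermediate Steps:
$c = \frac{1307}{42765}$ ($c = - \frac{\left(-2614\right) \frac{1}{42765}}{2} = \left(- \frac{1}{2}\right) \left(- \frac{2614}{42765}\right) = \frac{1307}{42765} \approx 0.030562$)
$U{\left(Z \right)} = \frac{81}{98}$ ($U{\left(Z \right)} = 1 + 17 \left(- \frac{1}{98}\right) = 1 - \frac{17}{98} = \frac{81}{98}$)
$\sqrt{c + U{\left(-41 \right)}} = \sqrt{\frac{1307}{42765} + \frac{81}{98}} = \sqrt{\frac{3592051}{4190970}} = \frac{\sqrt{307228122030}}{598710}$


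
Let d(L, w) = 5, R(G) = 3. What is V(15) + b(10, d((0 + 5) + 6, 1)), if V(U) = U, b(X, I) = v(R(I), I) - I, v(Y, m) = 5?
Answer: 15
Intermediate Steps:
b(X, I) = 5 - I
V(15) + b(10, d((0 + 5) + 6, 1)) = 15 + (5 - 1*5) = 15 + (5 - 5) = 15 + 0 = 15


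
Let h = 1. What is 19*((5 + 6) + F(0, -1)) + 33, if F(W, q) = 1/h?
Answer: 261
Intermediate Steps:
F(W, q) = 1 (F(W, q) = 1/1 = 1)
19*((5 + 6) + F(0, -1)) + 33 = 19*((5 + 6) + 1) + 33 = 19*(11 + 1) + 33 = 19*12 + 33 = 228 + 33 = 261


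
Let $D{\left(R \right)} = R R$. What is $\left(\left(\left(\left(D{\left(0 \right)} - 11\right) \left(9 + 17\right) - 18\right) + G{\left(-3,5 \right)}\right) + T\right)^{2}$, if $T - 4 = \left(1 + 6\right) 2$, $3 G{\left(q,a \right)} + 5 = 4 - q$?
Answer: $\frac{732736}{9} \approx 81415.0$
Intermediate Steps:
$D{\left(R \right)} = R^{2}$
$G{\left(q,a \right)} = - \frac{1}{3} - \frac{q}{3}$ ($G{\left(q,a \right)} = - \frac{5}{3} + \frac{4 - q}{3} = - \frac{5}{3} - \left(- \frac{4}{3} + \frac{q}{3}\right) = - \frac{1}{3} - \frac{q}{3}$)
$T = 18$ ($T = 4 + \left(1 + 6\right) 2 = 4 + 7 \cdot 2 = 4 + 14 = 18$)
$\left(\left(\left(\left(D{\left(0 \right)} - 11\right) \left(9 + 17\right) - 18\right) + G{\left(-3,5 \right)}\right) + T\right)^{2} = \left(\left(\left(\left(0^{2} - 11\right) \left(9 + 17\right) - 18\right) - - \frac{2}{3}\right) + 18\right)^{2} = \left(\left(\left(\left(0 - 11\right) 26 - 18\right) + \left(- \frac{1}{3} + 1\right)\right) + 18\right)^{2} = \left(\left(\left(\left(-11\right) 26 - 18\right) + \frac{2}{3}\right) + 18\right)^{2} = \left(\left(\left(-286 - 18\right) + \frac{2}{3}\right) + 18\right)^{2} = \left(\left(-304 + \frac{2}{3}\right) + 18\right)^{2} = \left(- \frac{910}{3} + 18\right)^{2} = \left(- \frac{856}{3}\right)^{2} = \frac{732736}{9}$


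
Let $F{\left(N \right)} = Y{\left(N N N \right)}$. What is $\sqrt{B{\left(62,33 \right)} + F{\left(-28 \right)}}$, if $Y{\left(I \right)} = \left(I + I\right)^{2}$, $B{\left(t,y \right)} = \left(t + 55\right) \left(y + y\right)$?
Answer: $\sqrt{1927568938} \approx 43904.0$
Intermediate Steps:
$B{\left(t,y \right)} = 2 y \left(55 + t\right)$ ($B{\left(t,y \right)} = \left(55 + t\right) 2 y = 2 y \left(55 + t\right)$)
$Y{\left(I \right)} = 4 I^{2}$ ($Y{\left(I \right)} = \left(2 I\right)^{2} = 4 I^{2}$)
$F{\left(N \right)} = 4 N^{6}$ ($F{\left(N \right)} = 4 \left(N N N\right)^{2} = 4 \left(N^{2} N\right)^{2} = 4 \left(N^{3}\right)^{2} = 4 N^{6}$)
$\sqrt{B{\left(62,33 \right)} + F{\left(-28 \right)}} = \sqrt{2 \cdot 33 \left(55 + 62\right) + 4 \left(-28\right)^{6}} = \sqrt{2 \cdot 33 \cdot 117 + 4 \cdot 481890304} = \sqrt{7722 + 1927561216} = \sqrt{1927568938}$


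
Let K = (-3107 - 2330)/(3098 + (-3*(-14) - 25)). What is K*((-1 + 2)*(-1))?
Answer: 5437/3115 ≈ 1.7454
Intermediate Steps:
K = -5437/3115 (K = -5437/(3098 + (42 - 25)) = -5437/(3098 + 17) = -5437/3115 ≈ -1.7454)
K*((-1 + 2)*(-1)) = -5437*(-1 + 2)*(-1)/3115 = -5437*(-1)/3115 = -5437/3115*(-1) = 5437/3115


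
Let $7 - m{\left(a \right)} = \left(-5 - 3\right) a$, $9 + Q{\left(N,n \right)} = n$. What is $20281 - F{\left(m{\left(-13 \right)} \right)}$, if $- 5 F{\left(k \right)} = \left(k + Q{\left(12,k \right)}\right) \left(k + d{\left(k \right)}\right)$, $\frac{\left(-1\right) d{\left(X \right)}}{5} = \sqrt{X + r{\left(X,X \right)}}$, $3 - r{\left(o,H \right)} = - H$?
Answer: $\frac{121096}{5} + 203 i \sqrt{191} \approx 24219.0 + 2805.5 i$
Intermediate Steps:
$Q{\left(N,n \right)} = -9 + n$
$m{\left(a \right)} = 7 + 8 a$ ($m{\left(a \right)} = 7 - \left(-5 - 3\right) a = 7 - - 8 a = 7 + 8 a$)
$r{\left(o,H \right)} = 3 + H$ ($r{\left(o,H \right)} = 3 - - H = 3 + H$)
$d{\left(X \right)} = - 5 \sqrt{3 + 2 X}$ ($d{\left(X \right)} = - 5 \sqrt{X + \left(3 + X\right)} = - 5 \sqrt{3 + 2 X}$)
$F{\left(k \right)} = - \frac{\left(-9 + 2 k\right) \left(k - 5 \sqrt{3 + 2 k}\right)}{5}$ ($F{\left(k \right)} = - \frac{\left(k + \left(-9 + k\right)\right) \left(k - 5 \sqrt{3 + 2 k}\right)}{5} = - \frac{\left(-9 + 2 k\right) \left(k - 5 \sqrt{3 + 2 k}\right)}{5}$)
$20281 - F{\left(m{\left(-13 \right)} \right)} = 20281 - \left(- 9 \sqrt{3 + 2 \left(7 + 8 \left(-13\right)\right)} - \frac{2 \left(7 + 8 \left(-13\right)\right)^{2}}{5} + \frac{9 \left(7 + 8 \left(-13\right)\right)}{5} + 2 \left(7 + 8 \left(-13\right)\right) \sqrt{3 + 2 \left(7 + 8 \left(-13\right)\right)}\right) = 20281 - \left(- 9 \sqrt{3 + 2 \left(7 - 104\right)} - \frac{2 \left(7 - 104\right)^{2}}{5} + \frac{9 \left(7 - 104\right)}{5} + 2 \left(7 - 104\right) \sqrt{3 + 2 \left(7 - 104\right)}\right) = 20281 - \left(- 9 \sqrt{3 + 2 \left(-97\right)} - \frac{2 \left(-97\right)^{2}}{5} + \frac{9}{5} \left(-97\right) + 2 \left(-97\right) \sqrt{3 + 2 \left(-97\right)}\right) = 20281 - \left(- 9 \sqrt{3 - 194} - \frac{18818}{5} - \frac{873}{5} + 2 \left(-97\right) \sqrt{3 - 194}\right) = 20281 - \left(- 9 \sqrt{-191} - \frac{18818}{5} - \frac{873}{5} + 2 \left(-97\right) \sqrt{-191}\right) = 20281 - \left(- 9 i \sqrt{191} - \frac{18818}{5} - \frac{873}{5} + 2 \left(-97\right) i \sqrt{191}\right) = 20281 - \left(- 9 i \sqrt{191} - \frac{18818}{5} - \frac{873}{5} - 194 i \sqrt{191}\right) = 20281 - \left(- \frac{19691}{5} - 203 i \sqrt{191}\right) = 20281 + \left(\frac{19691}{5} + 203 i \sqrt{191}\right) = \frac{121096}{5} + 203 i \sqrt{191}$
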